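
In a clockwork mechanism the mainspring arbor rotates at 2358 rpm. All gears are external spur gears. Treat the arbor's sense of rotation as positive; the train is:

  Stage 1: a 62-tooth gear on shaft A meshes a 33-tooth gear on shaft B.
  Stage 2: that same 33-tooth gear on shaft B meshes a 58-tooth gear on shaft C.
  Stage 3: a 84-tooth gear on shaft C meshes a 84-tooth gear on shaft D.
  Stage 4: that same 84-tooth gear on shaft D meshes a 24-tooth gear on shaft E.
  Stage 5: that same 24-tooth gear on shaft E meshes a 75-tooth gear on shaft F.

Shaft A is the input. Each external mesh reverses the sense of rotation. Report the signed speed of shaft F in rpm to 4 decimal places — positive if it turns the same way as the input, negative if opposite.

-2823.0952 rpm (opposite to input, |ω| = 2823.0952 rpm)

Stage 1 [62T→33T]: ω = 2358.0000×62/33 = 4430.1818 rpm, dir flips to −; running = −4430.1818
Stage 2 [33T→58T]: ω = 4430.1818×33/58 = 2520.6207 rpm, dir flips to +; running = +2520.6207
Stage 3 [84T→84T]: ω = 2520.6207×84/84 = 2520.6207 rpm, dir flips to −; running = −2520.6207
Stage 4 [84T→24T]: ω = 2520.6207×84/24 = 8822.1724 rpm, dir flips to +; running = +8822.1724
Stage 5 [24T→75T]: ω = 8822.1724×24/75 = 2823.0952 rpm, dir flips to −; running = −2823.0952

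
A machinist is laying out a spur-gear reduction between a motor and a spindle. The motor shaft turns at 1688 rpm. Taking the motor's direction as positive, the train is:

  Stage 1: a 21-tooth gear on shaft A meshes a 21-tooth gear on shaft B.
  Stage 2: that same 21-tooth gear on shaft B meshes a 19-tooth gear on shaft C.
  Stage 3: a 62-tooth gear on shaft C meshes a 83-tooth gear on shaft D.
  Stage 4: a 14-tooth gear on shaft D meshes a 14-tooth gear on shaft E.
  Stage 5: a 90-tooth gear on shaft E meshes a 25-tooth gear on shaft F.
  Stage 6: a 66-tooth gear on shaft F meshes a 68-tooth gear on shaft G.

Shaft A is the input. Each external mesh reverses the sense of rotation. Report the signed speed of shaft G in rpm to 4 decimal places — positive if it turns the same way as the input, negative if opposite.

Stage 1 [21T→21T]: ω = 1688.0000×21/21 = 1688.0000 rpm, dir flips to −; running = −1688.0000
Stage 2 [21T→19T]: ω = 1688.0000×21/19 = 1865.6842 rpm, dir flips to +; running = +1865.6842
Stage 3 [62T→83T]: ω = 1865.6842×62/83 = 1393.6436 rpm, dir flips to −; running = −1393.6436
Stage 4 [14T→14T]: ω = 1393.6436×14/14 = 1393.6436 rpm, dir flips to +; running = +1393.6436
Stage 5 [90T→25T]: ω = 1393.6436×90/25 = 5017.1171 rpm, dir flips to −; running = −5017.1171
Stage 6 [66T→68T]: ω = 5017.1171×66/68 = 4869.5548 rpm, dir flips to +; running = +4869.5548

+4869.5548 rpm (same as input, |ω| = 4869.5548 rpm)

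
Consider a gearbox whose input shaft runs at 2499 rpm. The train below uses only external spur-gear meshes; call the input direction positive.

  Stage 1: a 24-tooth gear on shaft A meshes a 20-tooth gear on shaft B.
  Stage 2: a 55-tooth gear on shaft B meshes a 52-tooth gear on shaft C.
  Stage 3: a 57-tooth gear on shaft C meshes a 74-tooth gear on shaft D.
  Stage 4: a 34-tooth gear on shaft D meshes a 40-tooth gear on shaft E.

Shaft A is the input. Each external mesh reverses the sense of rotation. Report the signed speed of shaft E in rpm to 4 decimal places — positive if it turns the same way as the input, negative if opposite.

Stage 1 [24T→20T]: ω = 2499.0000×24/20 = 2998.8000 rpm, dir flips to −; running = −2998.8000
Stage 2 [55T→52T]: ω = 2998.8000×55/52 = 3171.8077 rpm, dir flips to +; running = +3171.8077
Stage 3 [57T→74T]: ω = 3171.8077×57/74 = 2443.1492 rpm, dir flips to −; running = −2443.1492
Stage 4 [34T→40T]: ω = 2443.1492×34/40 = 2076.6768 rpm, dir flips to +; running = +2076.6768

+2076.6768 rpm (same as input, |ω| = 2076.6768 rpm)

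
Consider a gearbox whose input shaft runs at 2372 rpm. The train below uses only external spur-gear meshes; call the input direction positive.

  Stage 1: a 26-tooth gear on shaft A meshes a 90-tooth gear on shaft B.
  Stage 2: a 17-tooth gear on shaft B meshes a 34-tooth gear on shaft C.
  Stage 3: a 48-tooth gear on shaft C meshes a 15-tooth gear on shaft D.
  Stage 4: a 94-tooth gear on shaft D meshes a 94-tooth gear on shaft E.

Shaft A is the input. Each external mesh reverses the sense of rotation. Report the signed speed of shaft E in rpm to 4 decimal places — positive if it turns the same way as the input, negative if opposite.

Stage 1 [26T→90T]: ω = 2372.0000×26/90 = 685.2444 rpm, dir flips to −; running = −685.2444
Stage 2 [17T→34T]: ω = 685.2444×17/34 = 342.6222 rpm, dir flips to +; running = +342.6222
Stage 3 [48T→15T]: ω = 342.6222×48/15 = 1096.3911 rpm, dir flips to −; running = −1096.3911
Stage 4 [94T→94T]: ω = 1096.3911×94/94 = 1096.3911 rpm, dir flips to +; running = +1096.3911

+1096.3911 rpm (same as input, |ω| = 1096.3911 rpm)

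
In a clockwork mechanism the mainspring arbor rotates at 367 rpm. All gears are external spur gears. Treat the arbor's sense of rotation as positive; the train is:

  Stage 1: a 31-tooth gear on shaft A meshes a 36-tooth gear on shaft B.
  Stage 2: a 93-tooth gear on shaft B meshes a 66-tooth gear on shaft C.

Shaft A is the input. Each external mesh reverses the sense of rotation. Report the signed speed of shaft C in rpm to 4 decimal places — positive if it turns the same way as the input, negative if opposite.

Stage 1 [31T→36T]: ω = 367.0000×31/36 = 316.0278 rpm, dir flips to −; running = −316.0278
Stage 2 [93T→66T]: ω = 316.0278×93/66 = 445.3119 rpm, dir flips to +; running = +445.3119

+445.3119 rpm (same as input, |ω| = 445.3119 rpm)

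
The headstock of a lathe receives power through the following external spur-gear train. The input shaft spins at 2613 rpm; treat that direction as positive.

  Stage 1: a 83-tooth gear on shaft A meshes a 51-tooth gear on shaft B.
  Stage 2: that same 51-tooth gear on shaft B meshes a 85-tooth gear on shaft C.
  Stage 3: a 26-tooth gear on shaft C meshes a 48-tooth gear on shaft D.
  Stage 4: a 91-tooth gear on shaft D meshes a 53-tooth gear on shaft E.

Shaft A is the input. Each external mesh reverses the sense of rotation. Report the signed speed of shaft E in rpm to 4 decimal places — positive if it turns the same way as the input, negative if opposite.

+2372.9916 rpm (same as input, |ω| = 2372.9916 rpm)

Stage 1 [83T→51T]: ω = 2613.0000×83/51 = 4252.5294 rpm, dir flips to −; running = −4252.5294
Stage 2 [51T→85T]: ω = 4252.5294×51/85 = 2551.5176 rpm, dir flips to +; running = +2551.5176
Stage 3 [26T→48T]: ω = 2551.5176×26/48 = 1382.0721 rpm, dir flips to −; running = −1382.0721
Stage 4 [91T→53T]: ω = 1382.0721×91/53 = 2372.9916 rpm, dir flips to +; running = +2372.9916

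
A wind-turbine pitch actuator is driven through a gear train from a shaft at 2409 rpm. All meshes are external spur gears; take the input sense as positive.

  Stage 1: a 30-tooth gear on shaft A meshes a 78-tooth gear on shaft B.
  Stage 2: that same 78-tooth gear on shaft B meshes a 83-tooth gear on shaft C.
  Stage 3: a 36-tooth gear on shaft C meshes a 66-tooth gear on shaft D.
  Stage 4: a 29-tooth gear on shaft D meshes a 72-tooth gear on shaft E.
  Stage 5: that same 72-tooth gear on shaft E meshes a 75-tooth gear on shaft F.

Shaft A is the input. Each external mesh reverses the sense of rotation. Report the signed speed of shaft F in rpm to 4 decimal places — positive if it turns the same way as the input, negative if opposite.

-183.6434 rpm (opposite to input, |ω| = 183.6434 rpm)

Stage 1 [30T→78T]: ω = 2409.0000×30/78 = 926.5385 rpm, dir flips to −; running = −926.5385
Stage 2 [78T→83T]: ω = 926.5385×78/83 = 870.7229 rpm, dir flips to +; running = +870.7229
Stage 3 [36T→66T]: ω = 870.7229×36/66 = 474.9398 rpm, dir flips to −; running = −474.9398
Stage 4 [29T→72T]: ω = 474.9398×29/72 = 191.2952 rpm, dir flips to +; running = +191.2952
Stage 5 [72T→75T]: ω = 191.2952×72/75 = 183.6434 rpm, dir flips to −; running = −183.6434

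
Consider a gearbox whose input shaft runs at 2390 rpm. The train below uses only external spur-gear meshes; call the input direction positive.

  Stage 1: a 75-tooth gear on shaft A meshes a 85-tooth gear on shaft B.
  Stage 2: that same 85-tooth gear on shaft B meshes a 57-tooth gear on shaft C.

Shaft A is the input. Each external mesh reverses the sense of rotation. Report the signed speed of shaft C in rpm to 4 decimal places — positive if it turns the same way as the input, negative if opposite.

Stage 1 [75T→85T]: ω = 2390.0000×75/85 = 2108.8235 rpm, dir flips to −; running = −2108.8235
Stage 2 [85T→57T]: ω = 2108.8235×85/57 = 3144.7368 rpm, dir flips to +; running = +3144.7368

+3144.7368 rpm (same as input, |ω| = 3144.7368 rpm)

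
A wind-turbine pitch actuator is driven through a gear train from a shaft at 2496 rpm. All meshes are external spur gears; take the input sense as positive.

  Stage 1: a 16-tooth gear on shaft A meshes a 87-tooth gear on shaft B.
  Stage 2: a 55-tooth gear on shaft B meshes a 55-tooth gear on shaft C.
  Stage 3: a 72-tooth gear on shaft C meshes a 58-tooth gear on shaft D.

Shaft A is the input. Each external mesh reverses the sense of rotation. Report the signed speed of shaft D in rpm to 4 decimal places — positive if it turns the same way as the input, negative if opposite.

-569.8359 rpm (opposite to input, |ω| = 569.8359 rpm)

Stage 1 [16T→87T]: ω = 2496.0000×16/87 = 459.0345 rpm, dir flips to −; running = −459.0345
Stage 2 [55T→55T]: ω = 459.0345×55/55 = 459.0345 rpm, dir flips to +; running = +459.0345
Stage 3 [72T→58T]: ω = 459.0345×72/58 = 569.8359 rpm, dir flips to −; running = −569.8359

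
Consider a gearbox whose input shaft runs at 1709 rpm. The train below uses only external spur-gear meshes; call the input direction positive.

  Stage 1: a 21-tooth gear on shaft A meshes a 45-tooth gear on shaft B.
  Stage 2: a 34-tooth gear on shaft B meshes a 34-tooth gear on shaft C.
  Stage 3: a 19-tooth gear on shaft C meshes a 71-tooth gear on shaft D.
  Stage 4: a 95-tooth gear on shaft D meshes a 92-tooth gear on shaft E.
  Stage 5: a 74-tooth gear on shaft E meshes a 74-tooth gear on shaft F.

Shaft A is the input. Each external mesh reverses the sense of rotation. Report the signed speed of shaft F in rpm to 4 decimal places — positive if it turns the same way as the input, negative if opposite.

Stage 1 [21T→45T]: ω = 1709.0000×21/45 = 797.5333 rpm, dir flips to −; running = −797.5333
Stage 2 [34T→34T]: ω = 797.5333×34/34 = 797.5333 rpm, dir flips to +; running = +797.5333
Stage 3 [19T→71T]: ω = 797.5333×19/71 = 213.4244 rpm, dir flips to −; running = −213.4244
Stage 4 [95T→92T]: ω = 213.4244×95/92 = 220.3839 rpm, dir flips to +; running = +220.3839
Stage 5 [74T→74T]: ω = 220.3839×74/74 = 220.3839 rpm, dir flips to −; running = −220.3839

-220.3839 rpm (opposite to input, |ω| = 220.3839 rpm)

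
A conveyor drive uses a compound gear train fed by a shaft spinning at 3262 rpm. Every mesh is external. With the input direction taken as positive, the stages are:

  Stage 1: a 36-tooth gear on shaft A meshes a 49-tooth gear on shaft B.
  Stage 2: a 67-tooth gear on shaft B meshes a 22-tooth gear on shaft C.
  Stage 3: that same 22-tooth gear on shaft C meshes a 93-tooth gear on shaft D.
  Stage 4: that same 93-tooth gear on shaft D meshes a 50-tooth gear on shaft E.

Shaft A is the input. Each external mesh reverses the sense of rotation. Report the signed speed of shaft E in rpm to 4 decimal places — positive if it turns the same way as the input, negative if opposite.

Stage 1 [36T→49T]: ω = 3262.0000×36/49 = 2396.5714 rpm, dir flips to −; running = −2396.5714
Stage 2 [67T→22T]: ω = 2396.5714×67/22 = 7298.6494 rpm, dir flips to +; running = +7298.6494
Stage 3 [22T→93T]: ω = 7298.6494×22/93 = 1726.5622 rpm, dir flips to −; running = −1726.5622
Stage 4 [93T→50T]: ω = 1726.5622×93/50 = 3211.4057 rpm, dir flips to +; running = +3211.4057

+3211.4057 rpm (same as input, |ω| = 3211.4057 rpm)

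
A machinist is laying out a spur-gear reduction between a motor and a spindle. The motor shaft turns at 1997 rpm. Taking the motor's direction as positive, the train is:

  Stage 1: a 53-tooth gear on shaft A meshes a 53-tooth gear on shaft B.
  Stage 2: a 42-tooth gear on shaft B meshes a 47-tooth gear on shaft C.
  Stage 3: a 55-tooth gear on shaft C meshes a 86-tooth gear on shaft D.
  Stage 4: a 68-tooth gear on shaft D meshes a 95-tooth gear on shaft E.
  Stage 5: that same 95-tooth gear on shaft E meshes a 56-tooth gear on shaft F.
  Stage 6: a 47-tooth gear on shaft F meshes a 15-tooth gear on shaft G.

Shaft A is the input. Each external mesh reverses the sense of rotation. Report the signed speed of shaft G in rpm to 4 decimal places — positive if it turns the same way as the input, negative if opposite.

Stage 1 [53T→53T]: ω = 1997.0000×53/53 = 1997.0000 rpm, dir flips to −; running = −1997.0000
Stage 2 [42T→47T]: ω = 1997.0000×42/47 = 1784.5532 rpm, dir flips to +; running = +1784.5532
Stage 3 [55T→86T]: ω = 1784.5532×55/86 = 1141.2840 rpm, dir flips to −; running = −1141.2840
Stage 4 [68T→95T]: ω = 1141.2840×68/95 = 816.9191 rpm, dir flips to +; running = +816.9191
Stage 5 [95T→56T]: ω = 816.9191×95/56 = 1385.8449 rpm, dir flips to −; running = −1385.8449
Stage 6 [47T→15T]: ω = 1385.8449×47/15 = 4342.3140 rpm, dir flips to +; running = +4342.3140

+4342.3140 rpm (same as input, |ω| = 4342.3140 rpm)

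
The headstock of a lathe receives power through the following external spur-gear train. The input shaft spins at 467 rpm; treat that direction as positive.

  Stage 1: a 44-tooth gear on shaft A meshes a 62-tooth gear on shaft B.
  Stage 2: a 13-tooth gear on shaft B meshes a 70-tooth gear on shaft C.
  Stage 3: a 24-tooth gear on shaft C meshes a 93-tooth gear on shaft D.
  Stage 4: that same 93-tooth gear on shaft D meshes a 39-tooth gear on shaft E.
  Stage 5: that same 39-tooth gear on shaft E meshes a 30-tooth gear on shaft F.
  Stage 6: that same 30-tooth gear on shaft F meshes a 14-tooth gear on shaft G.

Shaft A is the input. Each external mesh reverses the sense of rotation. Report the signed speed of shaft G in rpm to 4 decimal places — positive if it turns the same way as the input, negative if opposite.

Stage 1 [44T→62T]: ω = 467.0000×44/62 = 331.4194 rpm, dir flips to −; running = −331.4194
Stage 2 [13T→70T]: ω = 331.4194×13/70 = 61.5493 rpm, dir flips to +; running = +61.5493
Stage 3 [24T→93T]: ω = 61.5493×24/93 = 15.8837 rpm, dir flips to −; running = −15.8837
Stage 4 [93T→39T]: ω = 15.8837×93/39 = 37.8765 rpm, dir flips to +; running = +37.8765
Stage 5 [39T→30T]: ω = 37.8765×39/30 = 49.2394 rpm, dir flips to −; running = −49.2394
Stage 6 [30T→14T]: ω = 49.2394×30/14 = 105.5131 rpm, dir flips to +; running = +105.5131

+105.5131 rpm (same as input, |ω| = 105.5131 rpm)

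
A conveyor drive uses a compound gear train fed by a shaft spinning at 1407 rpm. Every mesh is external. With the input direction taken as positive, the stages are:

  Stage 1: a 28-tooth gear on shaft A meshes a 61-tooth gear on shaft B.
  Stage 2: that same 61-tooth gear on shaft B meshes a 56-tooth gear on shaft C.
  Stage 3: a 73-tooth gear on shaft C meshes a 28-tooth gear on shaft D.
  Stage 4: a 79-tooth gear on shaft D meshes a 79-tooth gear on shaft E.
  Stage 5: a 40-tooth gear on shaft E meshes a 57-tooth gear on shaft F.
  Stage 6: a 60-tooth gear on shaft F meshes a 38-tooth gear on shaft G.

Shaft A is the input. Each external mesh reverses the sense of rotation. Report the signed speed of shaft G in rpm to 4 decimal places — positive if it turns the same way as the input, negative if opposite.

Stage 1 [28T→61T]: ω = 1407.0000×28/61 = 645.8361 rpm, dir flips to −; running = −645.8361
Stage 2 [61T→56T]: ω = 645.8361×61/56 = 703.5000 rpm, dir flips to +; running = +703.5000
Stage 3 [73T→28T]: ω = 703.5000×73/28 = 1834.1250 rpm, dir flips to −; running = −1834.1250
Stage 4 [79T→79T]: ω = 1834.1250×79/79 = 1834.1250 rpm, dir flips to +; running = +1834.1250
Stage 5 [40T→57T]: ω = 1834.1250×40/57 = 1287.1053 rpm, dir flips to −; running = −1287.1053
Stage 6 [60T→38T]: ω = 1287.1053×60/38 = 2032.2715 rpm, dir flips to +; running = +2032.2715

+2032.2715 rpm (same as input, |ω| = 2032.2715 rpm)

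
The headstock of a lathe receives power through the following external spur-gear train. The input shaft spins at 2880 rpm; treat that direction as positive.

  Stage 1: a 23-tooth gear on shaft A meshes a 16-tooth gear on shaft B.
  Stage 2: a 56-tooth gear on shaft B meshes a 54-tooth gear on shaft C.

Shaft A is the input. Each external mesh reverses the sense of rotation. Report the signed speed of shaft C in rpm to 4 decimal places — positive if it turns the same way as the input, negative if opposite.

+4293.3333 rpm (same as input, |ω| = 4293.3333 rpm)

Stage 1 [23T→16T]: ω = 2880.0000×23/16 = 4140.0000 rpm, dir flips to −; running = −4140.0000
Stage 2 [56T→54T]: ω = 4140.0000×56/54 = 4293.3333 rpm, dir flips to +; running = +4293.3333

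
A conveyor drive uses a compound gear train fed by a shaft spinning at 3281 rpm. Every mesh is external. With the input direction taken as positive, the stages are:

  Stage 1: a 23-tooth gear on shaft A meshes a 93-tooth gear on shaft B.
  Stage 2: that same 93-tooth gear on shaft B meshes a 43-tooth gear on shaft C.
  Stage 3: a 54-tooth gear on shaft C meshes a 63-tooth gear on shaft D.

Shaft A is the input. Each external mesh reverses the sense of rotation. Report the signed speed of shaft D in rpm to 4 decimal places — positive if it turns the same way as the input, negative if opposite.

Stage 1 [23T→93T]: ω = 3281.0000×23/93 = 811.4301 rpm, dir flips to −; running = −811.4301
Stage 2 [93T→43T]: ω = 811.4301×93/43 = 1754.9535 rpm, dir flips to +; running = +1754.9535
Stage 3 [54T→63T]: ω = 1754.9535×54/63 = 1504.2458 rpm, dir flips to −; running = −1504.2458

-1504.2458 rpm (opposite to input, |ω| = 1504.2458 rpm)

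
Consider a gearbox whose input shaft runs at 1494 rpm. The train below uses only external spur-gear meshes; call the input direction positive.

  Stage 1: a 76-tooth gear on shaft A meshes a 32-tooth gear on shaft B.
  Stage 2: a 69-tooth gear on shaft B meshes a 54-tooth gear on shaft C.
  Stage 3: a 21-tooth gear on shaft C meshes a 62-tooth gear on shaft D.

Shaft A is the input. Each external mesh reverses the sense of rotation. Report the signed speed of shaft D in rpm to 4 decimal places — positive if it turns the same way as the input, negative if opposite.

-1535.6673 rpm (opposite to input, |ω| = 1535.6673 rpm)

Stage 1 [76T→32T]: ω = 1494.0000×76/32 = 3548.2500 rpm, dir flips to −; running = −3548.2500
Stage 2 [69T→54T]: ω = 3548.2500×69/54 = 4533.8750 rpm, dir flips to +; running = +4533.8750
Stage 3 [21T→62T]: ω = 4533.8750×21/62 = 1535.6673 rpm, dir flips to −; running = −1535.6673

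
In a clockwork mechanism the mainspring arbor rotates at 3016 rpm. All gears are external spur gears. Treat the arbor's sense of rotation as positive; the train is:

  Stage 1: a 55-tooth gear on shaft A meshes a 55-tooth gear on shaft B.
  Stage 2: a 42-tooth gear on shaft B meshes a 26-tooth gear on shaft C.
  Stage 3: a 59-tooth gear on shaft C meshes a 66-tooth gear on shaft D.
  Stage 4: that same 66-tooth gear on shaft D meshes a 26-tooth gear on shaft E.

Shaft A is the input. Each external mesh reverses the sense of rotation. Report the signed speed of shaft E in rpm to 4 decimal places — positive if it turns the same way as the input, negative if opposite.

Stage 1 [55T→55T]: ω = 3016.0000×55/55 = 3016.0000 rpm, dir flips to −; running = −3016.0000
Stage 2 [42T→26T]: ω = 3016.0000×42/26 = 4872.0000 rpm, dir flips to +; running = +4872.0000
Stage 3 [59T→66T]: ω = 4872.0000×59/66 = 4355.2727 rpm, dir flips to −; running = −4355.2727
Stage 4 [66T→26T]: ω = 4355.2727×66/26 = 11055.6923 rpm, dir flips to +; running = +11055.6923

+11055.6923 rpm (same as input, |ω| = 11055.6923 rpm)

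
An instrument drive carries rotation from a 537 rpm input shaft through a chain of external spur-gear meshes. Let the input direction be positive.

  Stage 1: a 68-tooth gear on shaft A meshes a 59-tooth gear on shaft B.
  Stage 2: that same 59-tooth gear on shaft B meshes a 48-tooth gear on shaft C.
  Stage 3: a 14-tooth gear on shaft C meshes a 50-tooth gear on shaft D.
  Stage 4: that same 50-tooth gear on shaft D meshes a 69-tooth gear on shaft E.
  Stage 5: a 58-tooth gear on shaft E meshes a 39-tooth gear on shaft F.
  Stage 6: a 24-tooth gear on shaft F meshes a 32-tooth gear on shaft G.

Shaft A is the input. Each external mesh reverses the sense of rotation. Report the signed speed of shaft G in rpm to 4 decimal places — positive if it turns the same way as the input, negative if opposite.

+172.1653 rpm (same as input, |ω| = 172.1653 rpm)

Stage 1 [68T→59T]: ω = 537.0000×68/59 = 618.9153 rpm, dir flips to −; running = −618.9153
Stage 2 [59T→48T]: ω = 618.9153×59/48 = 760.7500 rpm, dir flips to +; running = +760.7500
Stage 3 [14T→50T]: ω = 760.7500×14/50 = 213.0100 rpm, dir flips to −; running = −213.0100
Stage 4 [50T→69T]: ω = 213.0100×50/69 = 154.3551 rpm, dir flips to +; running = +154.3551
Stage 5 [58T→39T]: ω = 154.3551×58/39 = 229.5537 rpm, dir flips to −; running = −229.5537
Stage 6 [24T→32T]: ω = 229.5537×24/32 = 172.1653 rpm, dir flips to +; running = +172.1653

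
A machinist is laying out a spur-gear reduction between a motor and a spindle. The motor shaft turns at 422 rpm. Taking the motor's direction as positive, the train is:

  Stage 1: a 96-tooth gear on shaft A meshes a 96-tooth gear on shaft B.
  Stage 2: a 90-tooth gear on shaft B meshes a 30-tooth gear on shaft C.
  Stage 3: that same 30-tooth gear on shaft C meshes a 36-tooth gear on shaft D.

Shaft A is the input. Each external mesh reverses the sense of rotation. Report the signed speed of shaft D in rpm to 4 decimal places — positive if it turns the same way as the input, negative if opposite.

-1055.0000 rpm (opposite to input, |ω| = 1055.0000 rpm)

Stage 1 [96T→96T]: ω = 422.0000×96/96 = 422.0000 rpm, dir flips to −; running = −422.0000
Stage 2 [90T→30T]: ω = 422.0000×90/30 = 1266.0000 rpm, dir flips to +; running = +1266.0000
Stage 3 [30T→36T]: ω = 1266.0000×30/36 = 1055.0000 rpm, dir flips to −; running = −1055.0000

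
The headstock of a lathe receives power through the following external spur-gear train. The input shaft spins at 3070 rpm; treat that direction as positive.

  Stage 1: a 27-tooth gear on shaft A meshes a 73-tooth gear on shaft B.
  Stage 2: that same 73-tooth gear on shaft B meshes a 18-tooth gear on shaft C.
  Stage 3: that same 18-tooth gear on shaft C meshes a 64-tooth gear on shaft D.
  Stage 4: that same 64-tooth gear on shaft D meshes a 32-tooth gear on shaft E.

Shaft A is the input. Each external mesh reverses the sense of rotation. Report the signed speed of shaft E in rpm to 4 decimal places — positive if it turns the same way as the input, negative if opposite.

Stage 1 [27T→73T]: ω = 3070.0000×27/73 = 1135.4795 rpm, dir flips to −; running = −1135.4795
Stage 2 [73T→18T]: ω = 1135.4795×73/18 = 4605.0000 rpm, dir flips to +; running = +4605.0000
Stage 3 [18T→64T]: ω = 4605.0000×18/64 = 1295.1562 rpm, dir flips to −; running = −1295.1562
Stage 4 [64T→32T]: ω = 1295.1562×64/32 = 2590.3125 rpm, dir flips to +; running = +2590.3125

+2590.3125 rpm (same as input, |ω| = 2590.3125 rpm)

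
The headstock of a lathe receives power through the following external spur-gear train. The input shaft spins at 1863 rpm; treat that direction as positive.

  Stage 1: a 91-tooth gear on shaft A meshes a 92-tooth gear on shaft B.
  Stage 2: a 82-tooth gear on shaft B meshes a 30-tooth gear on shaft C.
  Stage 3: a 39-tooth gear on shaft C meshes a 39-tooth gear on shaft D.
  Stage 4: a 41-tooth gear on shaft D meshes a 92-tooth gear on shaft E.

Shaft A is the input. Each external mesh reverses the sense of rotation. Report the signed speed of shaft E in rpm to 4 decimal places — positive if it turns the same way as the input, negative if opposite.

+2244.6832 rpm (same as input, |ω| = 2244.6832 rpm)

Stage 1 [91T→92T]: ω = 1863.0000×91/92 = 1842.7500 rpm, dir flips to −; running = −1842.7500
Stage 2 [82T→30T]: ω = 1842.7500×82/30 = 5036.8500 rpm, dir flips to +; running = +5036.8500
Stage 3 [39T→39T]: ω = 5036.8500×39/39 = 5036.8500 rpm, dir flips to −; running = −5036.8500
Stage 4 [41T→92T]: ω = 5036.8500×41/92 = 2244.6832 rpm, dir flips to +; running = +2244.6832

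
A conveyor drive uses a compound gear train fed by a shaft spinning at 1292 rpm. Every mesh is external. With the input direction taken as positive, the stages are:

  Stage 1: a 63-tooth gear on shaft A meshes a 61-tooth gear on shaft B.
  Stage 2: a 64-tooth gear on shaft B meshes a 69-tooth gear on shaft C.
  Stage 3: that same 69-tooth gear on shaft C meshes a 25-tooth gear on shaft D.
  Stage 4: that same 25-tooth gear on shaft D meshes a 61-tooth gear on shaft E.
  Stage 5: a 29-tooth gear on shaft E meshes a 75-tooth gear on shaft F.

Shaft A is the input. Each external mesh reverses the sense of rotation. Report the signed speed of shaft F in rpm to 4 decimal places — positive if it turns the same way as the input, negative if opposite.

-541.3275 rpm (opposite to input, |ω| = 541.3275 rpm)

Stage 1 [63T→61T]: ω = 1292.0000×63/61 = 1334.3607 rpm, dir flips to −; running = −1334.3607
Stage 2 [64T→69T]: ω = 1334.3607×64/69 = 1237.6679 rpm, dir flips to +; running = +1237.6679
Stage 3 [69T→25T]: ω = 1237.6679×69/25 = 3415.9633 rpm, dir flips to −; running = −3415.9633
Stage 4 [25T→61T]: ω = 3415.9633×25/61 = 1399.9850 rpm, dir flips to +; running = +1399.9850
Stage 5 [29T→75T]: ω = 1399.9850×29/75 = 541.3275 rpm, dir flips to −; running = −541.3275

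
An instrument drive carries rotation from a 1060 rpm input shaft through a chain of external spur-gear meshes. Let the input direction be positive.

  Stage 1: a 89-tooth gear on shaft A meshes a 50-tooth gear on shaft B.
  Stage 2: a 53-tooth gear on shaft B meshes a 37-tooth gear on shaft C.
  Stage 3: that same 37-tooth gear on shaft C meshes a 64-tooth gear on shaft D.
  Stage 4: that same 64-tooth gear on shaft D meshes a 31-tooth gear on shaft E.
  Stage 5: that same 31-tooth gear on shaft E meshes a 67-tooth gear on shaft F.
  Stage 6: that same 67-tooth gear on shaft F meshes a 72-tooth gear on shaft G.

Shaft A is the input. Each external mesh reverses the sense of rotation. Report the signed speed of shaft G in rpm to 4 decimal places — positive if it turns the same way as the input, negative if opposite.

Stage 1 [89T→50T]: ω = 1060.0000×89/50 = 1886.8000 rpm, dir flips to −; running = −1886.8000
Stage 2 [53T→37T]: ω = 1886.8000×53/37 = 2702.7135 rpm, dir flips to +; running = +2702.7135
Stage 3 [37T→64T]: ω = 2702.7135×37/64 = 1562.5062 rpm, dir flips to −; running = −1562.5062
Stage 4 [64T→31T]: ω = 1562.5062×64/31 = 3225.8194 rpm, dir flips to +; running = +3225.8194
Stage 5 [31T→67T]: ω = 3225.8194×31/67 = 1492.5433 rpm, dir flips to −; running = −1492.5433
Stage 6 [67T→72T]: ω = 1492.5433×67/72 = 1388.8944 rpm, dir flips to +; running = +1388.8944

+1388.8944 rpm (same as input, |ω| = 1388.8944 rpm)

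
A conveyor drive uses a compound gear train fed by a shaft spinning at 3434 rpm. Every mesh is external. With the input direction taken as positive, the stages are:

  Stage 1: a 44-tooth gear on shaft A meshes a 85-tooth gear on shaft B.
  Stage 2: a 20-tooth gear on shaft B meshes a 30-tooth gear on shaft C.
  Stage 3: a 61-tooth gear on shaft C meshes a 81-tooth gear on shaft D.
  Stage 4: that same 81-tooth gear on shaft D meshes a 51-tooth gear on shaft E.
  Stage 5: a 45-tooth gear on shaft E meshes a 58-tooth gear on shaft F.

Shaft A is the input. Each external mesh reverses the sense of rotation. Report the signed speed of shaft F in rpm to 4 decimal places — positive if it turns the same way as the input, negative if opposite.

Stage 1 [44T→85T]: ω = 3434.0000×44/85 = 1777.6000 rpm, dir flips to −; running = −1777.6000
Stage 2 [20T→30T]: ω = 1777.6000×20/30 = 1185.0667 rpm, dir flips to +; running = +1185.0667
Stage 3 [61T→81T]: ω = 1185.0667×61/81 = 892.4576 rpm, dir flips to −; running = −892.4576
Stage 4 [81T→51T]: ω = 892.4576×81/51 = 1417.4327 rpm, dir flips to +; running = +1417.4327
Stage 5 [45T→58T]: ω = 1417.4327×45/58 = 1099.7323 rpm, dir flips to −; running = −1099.7323

-1099.7323 rpm (opposite to input, |ω| = 1099.7323 rpm)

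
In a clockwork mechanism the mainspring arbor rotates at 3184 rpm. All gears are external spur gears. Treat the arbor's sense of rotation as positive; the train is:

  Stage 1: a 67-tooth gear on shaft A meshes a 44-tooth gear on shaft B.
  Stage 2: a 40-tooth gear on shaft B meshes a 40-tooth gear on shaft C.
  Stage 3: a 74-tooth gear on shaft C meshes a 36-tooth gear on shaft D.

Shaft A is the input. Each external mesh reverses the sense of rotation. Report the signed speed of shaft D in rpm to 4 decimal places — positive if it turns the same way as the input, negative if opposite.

Stage 1 [67T→44T]: ω = 3184.0000×67/44 = 4848.3636 rpm, dir flips to −; running = −4848.3636
Stage 2 [40T→40T]: ω = 4848.3636×40/40 = 4848.3636 rpm, dir flips to +; running = +4848.3636
Stage 3 [74T→36T]: ω = 4848.3636×74/36 = 9966.0808 rpm, dir flips to −; running = −9966.0808

-9966.0808 rpm (opposite to input, |ω| = 9966.0808 rpm)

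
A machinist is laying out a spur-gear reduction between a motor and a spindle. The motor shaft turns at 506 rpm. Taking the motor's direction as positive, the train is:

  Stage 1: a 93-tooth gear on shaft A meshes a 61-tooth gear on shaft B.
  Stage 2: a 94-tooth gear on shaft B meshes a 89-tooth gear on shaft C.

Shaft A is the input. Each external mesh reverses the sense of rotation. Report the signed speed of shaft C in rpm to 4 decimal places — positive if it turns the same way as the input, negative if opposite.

+814.7821 rpm (same as input, |ω| = 814.7821 rpm)

Stage 1 [93T→61T]: ω = 506.0000×93/61 = 771.4426 rpm, dir flips to −; running = −771.4426
Stage 2 [94T→89T]: ω = 771.4426×94/89 = 814.7821 rpm, dir flips to +; running = +814.7821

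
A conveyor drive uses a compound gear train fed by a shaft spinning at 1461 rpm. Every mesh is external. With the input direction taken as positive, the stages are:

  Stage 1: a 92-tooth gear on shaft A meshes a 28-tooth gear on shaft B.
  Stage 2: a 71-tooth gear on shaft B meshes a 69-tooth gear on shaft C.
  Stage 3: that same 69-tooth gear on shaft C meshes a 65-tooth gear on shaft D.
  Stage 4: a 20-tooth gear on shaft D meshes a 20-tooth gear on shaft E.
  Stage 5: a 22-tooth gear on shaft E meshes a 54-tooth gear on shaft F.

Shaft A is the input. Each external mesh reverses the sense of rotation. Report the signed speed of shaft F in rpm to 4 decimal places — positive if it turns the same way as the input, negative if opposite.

-2136.2591 rpm (opposite to input, |ω| = 2136.2591 rpm)

Stage 1 [92T→28T]: ω = 1461.0000×92/28 = 4800.4286 rpm, dir flips to −; running = −4800.4286
Stage 2 [71T→69T]: ω = 4800.4286×71/69 = 4939.5714 rpm, dir flips to +; running = +4939.5714
Stage 3 [69T→65T]: ω = 4939.5714×69/65 = 5243.5451 rpm, dir flips to −; running = −5243.5451
Stage 4 [20T→20T]: ω = 5243.5451×20/20 = 5243.5451 rpm, dir flips to +; running = +5243.5451
Stage 5 [22T→54T]: ω = 5243.5451×22/54 = 2136.2591 rpm, dir flips to −; running = −2136.2591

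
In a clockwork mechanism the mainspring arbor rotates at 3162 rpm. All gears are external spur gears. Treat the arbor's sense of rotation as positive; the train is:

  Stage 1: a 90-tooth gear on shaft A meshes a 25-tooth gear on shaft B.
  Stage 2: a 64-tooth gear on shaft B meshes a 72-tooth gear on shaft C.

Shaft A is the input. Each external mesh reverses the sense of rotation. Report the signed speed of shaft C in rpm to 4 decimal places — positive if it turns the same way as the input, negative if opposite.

Stage 1 [90T→25T]: ω = 3162.0000×90/25 = 11383.2000 rpm, dir flips to −; running = −11383.2000
Stage 2 [64T→72T]: ω = 11383.2000×64/72 = 10118.4000 rpm, dir flips to +; running = +10118.4000

+10118.4000 rpm (same as input, |ω| = 10118.4000 rpm)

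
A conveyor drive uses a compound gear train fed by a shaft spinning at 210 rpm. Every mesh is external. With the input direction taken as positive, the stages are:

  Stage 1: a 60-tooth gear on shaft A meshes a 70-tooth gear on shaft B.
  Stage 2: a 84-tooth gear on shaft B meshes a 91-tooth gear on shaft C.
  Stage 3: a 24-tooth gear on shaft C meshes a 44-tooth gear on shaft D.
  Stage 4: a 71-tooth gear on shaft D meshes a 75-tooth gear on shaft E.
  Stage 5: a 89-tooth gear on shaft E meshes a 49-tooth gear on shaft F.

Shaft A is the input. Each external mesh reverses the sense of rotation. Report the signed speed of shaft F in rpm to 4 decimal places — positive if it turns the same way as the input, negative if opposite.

-155.8332 rpm (opposite to input, |ω| = 155.8332 rpm)

Stage 1 [60T→70T]: ω = 210.0000×60/70 = 180.0000 rpm, dir flips to −; running = −180.0000
Stage 2 [84T→91T]: ω = 180.0000×84/91 = 166.1538 rpm, dir flips to +; running = +166.1538
Stage 3 [24T→44T]: ω = 166.1538×24/44 = 90.6294 rpm, dir flips to −; running = −90.6294
Stage 4 [71T→75T]: ω = 90.6294×71/75 = 85.7958 rpm, dir flips to +; running = +85.7958
Stage 5 [89T→49T]: ω = 85.7958×89/49 = 155.8332 rpm, dir flips to −; running = −155.8332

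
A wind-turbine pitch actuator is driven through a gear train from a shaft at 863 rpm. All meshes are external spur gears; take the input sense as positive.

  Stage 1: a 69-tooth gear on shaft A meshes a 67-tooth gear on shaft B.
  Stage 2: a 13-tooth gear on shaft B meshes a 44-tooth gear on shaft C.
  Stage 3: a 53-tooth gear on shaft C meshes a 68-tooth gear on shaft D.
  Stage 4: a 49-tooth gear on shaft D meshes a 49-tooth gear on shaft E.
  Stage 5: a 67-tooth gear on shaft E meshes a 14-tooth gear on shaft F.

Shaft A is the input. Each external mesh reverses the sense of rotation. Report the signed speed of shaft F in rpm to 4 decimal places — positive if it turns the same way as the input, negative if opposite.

-979.4663 rpm (opposite to input, |ω| = 979.4663 rpm)

Stage 1 [69T→67T]: ω = 863.0000×69/67 = 888.7612 rpm, dir flips to −; running = −888.7612
Stage 2 [13T→44T]: ω = 888.7612×13/44 = 262.5885 rpm, dir flips to +; running = +262.5885
Stage 3 [53T→68T]: ω = 262.5885×53/68 = 204.6646 rpm, dir flips to −; running = −204.6646
Stage 4 [49T→49T]: ω = 204.6646×49/49 = 204.6646 rpm, dir flips to +; running = +204.6646
Stage 5 [67T→14T]: ω = 204.6646×67/14 = 979.4663 rpm, dir flips to −; running = −979.4663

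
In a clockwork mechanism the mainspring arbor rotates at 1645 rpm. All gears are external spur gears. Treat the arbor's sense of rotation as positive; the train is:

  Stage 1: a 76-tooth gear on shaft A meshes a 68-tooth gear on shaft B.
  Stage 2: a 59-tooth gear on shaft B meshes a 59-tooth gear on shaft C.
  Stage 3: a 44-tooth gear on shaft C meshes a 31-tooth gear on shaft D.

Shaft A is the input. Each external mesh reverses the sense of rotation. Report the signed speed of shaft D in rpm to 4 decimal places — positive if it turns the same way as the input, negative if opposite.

-2609.5256 rpm (opposite to input, |ω| = 2609.5256 rpm)

Stage 1 [76T→68T]: ω = 1645.0000×76/68 = 1838.5294 rpm, dir flips to −; running = −1838.5294
Stage 2 [59T→59T]: ω = 1838.5294×59/59 = 1838.5294 rpm, dir flips to +; running = +1838.5294
Stage 3 [44T→31T]: ω = 1838.5294×44/31 = 2609.5256 rpm, dir flips to −; running = −2609.5256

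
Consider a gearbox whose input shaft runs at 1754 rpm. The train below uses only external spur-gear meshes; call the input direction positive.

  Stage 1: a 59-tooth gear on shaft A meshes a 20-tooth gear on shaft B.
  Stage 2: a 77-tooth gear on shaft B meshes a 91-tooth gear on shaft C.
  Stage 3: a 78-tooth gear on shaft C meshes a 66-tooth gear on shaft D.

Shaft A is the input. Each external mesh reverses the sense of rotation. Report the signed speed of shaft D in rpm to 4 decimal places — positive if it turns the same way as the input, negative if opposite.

-5174.3000 rpm (opposite to input, |ω| = 5174.3000 rpm)

Stage 1 [59T→20T]: ω = 1754.0000×59/20 = 5174.3000 rpm, dir flips to −; running = −5174.3000
Stage 2 [77T→91T]: ω = 5174.3000×77/91 = 4378.2538 rpm, dir flips to +; running = +4378.2538
Stage 3 [78T→66T]: ω = 4378.2538×78/66 = 5174.3000 rpm, dir flips to −; running = −5174.3000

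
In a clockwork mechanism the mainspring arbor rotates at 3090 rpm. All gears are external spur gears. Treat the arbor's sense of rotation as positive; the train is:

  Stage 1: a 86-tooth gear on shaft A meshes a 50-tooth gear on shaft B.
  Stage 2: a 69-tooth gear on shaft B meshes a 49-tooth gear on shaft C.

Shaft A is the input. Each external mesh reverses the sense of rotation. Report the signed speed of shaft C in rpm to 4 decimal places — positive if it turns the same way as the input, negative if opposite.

Stage 1 [86T→50T]: ω = 3090.0000×86/50 = 5314.8000 rpm, dir flips to −; running = −5314.8000
Stage 2 [69T→49T]: ω = 5314.8000×69/49 = 7484.1061 rpm, dir flips to +; running = +7484.1061

+7484.1061 rpm (same as input, |ω| = 7484.1061 rpm)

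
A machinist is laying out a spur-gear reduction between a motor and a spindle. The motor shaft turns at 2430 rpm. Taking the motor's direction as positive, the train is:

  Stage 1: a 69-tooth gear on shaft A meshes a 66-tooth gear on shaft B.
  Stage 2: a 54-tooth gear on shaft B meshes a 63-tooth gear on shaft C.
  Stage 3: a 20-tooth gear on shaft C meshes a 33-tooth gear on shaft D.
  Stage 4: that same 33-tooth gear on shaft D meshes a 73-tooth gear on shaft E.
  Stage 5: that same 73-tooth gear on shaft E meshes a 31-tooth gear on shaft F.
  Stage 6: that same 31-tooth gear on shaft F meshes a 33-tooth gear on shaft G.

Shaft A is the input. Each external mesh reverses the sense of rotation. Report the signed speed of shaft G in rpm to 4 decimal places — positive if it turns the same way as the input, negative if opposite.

Stage 1 [69T→66T]: ω = 2430.0000×69/66 = 2540.4545 rpm, dir flips to −; running = −2540.4545
Stage 2 [54T→63T]: ω = 2540.4545×54/63 = 2177.5325 rpm, dir flips to +; running = +2177.5325
Stage 3 [20T→33T]: ω = 2177.5325×20/33 = 1319.7166 rpm, dir flips to −; running = −1319.7166
Stage 4 [33T→73T]: ω = 1319.7166×33/73 = 596.5842 rpm, dir flips to +; running = +596.5842
Stage 5 [73T→31T]: ω = 596.5842×73/31 = 1404.8597 rpm, dir flips to −; running = −1404.8597
Stage 6 [31T→33T]: ω = 1404.8597×31/33 = 1319.7166 rpm, dir flips to +; running = +1319.7166

+1319.7166 rpm (same as input, |ω| = 1319.7166 rpm)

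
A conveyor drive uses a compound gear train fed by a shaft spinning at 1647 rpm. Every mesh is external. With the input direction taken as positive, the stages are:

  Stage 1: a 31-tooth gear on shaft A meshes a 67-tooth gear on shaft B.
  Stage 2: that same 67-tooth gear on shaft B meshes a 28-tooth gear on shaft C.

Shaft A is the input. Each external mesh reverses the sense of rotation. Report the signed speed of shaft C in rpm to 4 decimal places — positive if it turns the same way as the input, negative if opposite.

Stage 1 [31T→67T]: ω = 1647.0000×31/67 = 762.0448 rpm, dir flips to −; running = −762.0448
Stage 2 [67T→28T]: ω = 762.0448×67/28 = 1823.4643 rpm, dir flips to +; running = +1823.4643

+1823.4643 rpm (same as input, |ω| = 1823.4643 rpm)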